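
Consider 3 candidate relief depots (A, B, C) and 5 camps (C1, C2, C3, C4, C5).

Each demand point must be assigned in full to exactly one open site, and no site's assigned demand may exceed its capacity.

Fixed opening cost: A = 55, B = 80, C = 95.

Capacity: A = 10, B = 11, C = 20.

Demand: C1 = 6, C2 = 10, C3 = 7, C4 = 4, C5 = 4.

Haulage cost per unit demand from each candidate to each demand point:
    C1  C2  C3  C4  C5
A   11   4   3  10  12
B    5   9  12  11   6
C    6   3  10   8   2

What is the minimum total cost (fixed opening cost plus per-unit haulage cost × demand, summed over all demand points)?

351

Open {A, B, C}; cheapest assignment that respects the capacities:
  A (cap 10, load 7): C3 — cost 7×3 = 21
  B (cap 11, load 6): C1 — cost 6×5 = 30
  C (cap 20, load 18): C2, C4, C5 — cost 10×3 + 4×8 + 4×2 = 70
  Shipping 121, fixed 230 → total 351.
  Any other capacity-feasible assignment to {A, B, C} ships for at least 121.
Compare {B, C}: its best feasible assignment gives total 377.
Every other set of open sites that can feasibly serve all demand totals ≥ 377 even under its best assignment. Minimum: 351.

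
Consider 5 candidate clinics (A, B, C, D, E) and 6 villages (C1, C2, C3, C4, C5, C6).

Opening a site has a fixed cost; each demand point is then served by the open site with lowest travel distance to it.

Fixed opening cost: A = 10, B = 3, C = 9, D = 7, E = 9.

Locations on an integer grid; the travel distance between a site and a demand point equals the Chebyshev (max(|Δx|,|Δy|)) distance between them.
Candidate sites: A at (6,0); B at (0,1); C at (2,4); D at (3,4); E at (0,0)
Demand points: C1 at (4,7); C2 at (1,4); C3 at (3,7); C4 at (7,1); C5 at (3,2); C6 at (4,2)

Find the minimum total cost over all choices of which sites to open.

Open {D}: assign each demand point to its cheapest open site.
  C1→D 3, C2→D 2, C3→D 3, C4→D 4, C5→D 2, C6→D 2
  travel distance 16, fixed 7 → total 23.
Compare {C}: travel distance 16 + fixed 9 = 25.
Compare {B, D}: travel distance 16 + fixed 10 = 26.
Compare {B, C}: travel distance 16 + fixed 12 = 28.
All other subsets cost ≥ 25. Minimum total cost: 23.

23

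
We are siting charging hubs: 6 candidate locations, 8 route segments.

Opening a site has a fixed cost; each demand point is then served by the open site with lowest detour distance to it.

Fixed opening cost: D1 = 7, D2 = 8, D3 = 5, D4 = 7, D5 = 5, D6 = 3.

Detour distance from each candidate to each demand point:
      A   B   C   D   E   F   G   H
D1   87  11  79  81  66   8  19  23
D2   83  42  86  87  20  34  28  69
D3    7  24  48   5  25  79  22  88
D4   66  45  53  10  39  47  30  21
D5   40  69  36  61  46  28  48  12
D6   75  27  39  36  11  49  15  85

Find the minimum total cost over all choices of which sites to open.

125

Open {D1, D3, D5, D6}: assign each demand point to its cheapest open site.
  A→D3 7, B→D1 11, C→D5 36, D→D3 5, E→D6 11, F→D1 8, G→D6 15, H→D5 12
  detour distance 105, fixed 20 → total 125.
Compare {D1, D3, D4, D5, D6}: detour distance 105 + fixed 27 = 132.
Compare {D1, D2, D3, D5, D6}: detour distance 105 + fixed 28 = 133.
Compare {D1, D3, D6}: detour distance 119 + fixed 15 = 134.
All other subsets cost ≥ 132. Minimum total cost: 125.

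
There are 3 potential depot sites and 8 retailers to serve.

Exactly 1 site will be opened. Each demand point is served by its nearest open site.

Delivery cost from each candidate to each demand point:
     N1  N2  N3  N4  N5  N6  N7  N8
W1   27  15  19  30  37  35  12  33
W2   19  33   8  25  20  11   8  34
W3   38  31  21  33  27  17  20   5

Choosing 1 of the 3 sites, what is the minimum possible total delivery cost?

158

Open {W2}.
  N1→W2 19, N2→W2 33, N3→W2 8, N4→W2 25, N5→W2 20, N6→W2 11, N7→W2 8, N8→W2 34  ⇒ total 158.
Compare {W3}: total 192.
Compare {W1}: total 208.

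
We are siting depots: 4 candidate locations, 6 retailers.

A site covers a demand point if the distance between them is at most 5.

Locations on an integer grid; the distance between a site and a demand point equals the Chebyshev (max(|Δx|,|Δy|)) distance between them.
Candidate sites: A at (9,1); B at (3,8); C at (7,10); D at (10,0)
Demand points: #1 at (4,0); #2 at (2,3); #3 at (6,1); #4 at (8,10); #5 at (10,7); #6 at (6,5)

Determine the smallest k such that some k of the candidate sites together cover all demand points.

3

Coverage sets (demand points within 5 of each site):
  A: {#1, #3, #6}
  B: {#2, #4, #6}
  C: {#4, #5, #6}
  D: {#3, #6}
No 2 sites suffice: every size-2 union leaves at least one demand point uncovered.
But {A, B, C} covers everything, so the minimum is 3.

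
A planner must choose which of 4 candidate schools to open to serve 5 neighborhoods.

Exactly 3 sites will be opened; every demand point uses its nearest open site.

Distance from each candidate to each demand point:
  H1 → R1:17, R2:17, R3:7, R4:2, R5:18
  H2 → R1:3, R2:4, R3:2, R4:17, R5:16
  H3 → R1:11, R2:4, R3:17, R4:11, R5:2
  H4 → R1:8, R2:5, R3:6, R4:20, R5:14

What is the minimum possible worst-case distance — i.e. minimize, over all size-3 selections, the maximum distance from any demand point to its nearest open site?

Open {H1, H2, H3}.
  Farthest demand point is R2 at distance 4 (to H2); all others are ≤ 4.
With {H1, H3, H4} the worst case is 8.
With {H2, H3, H4} the worst case is 11.
No size-3 selection achieves below 4.

4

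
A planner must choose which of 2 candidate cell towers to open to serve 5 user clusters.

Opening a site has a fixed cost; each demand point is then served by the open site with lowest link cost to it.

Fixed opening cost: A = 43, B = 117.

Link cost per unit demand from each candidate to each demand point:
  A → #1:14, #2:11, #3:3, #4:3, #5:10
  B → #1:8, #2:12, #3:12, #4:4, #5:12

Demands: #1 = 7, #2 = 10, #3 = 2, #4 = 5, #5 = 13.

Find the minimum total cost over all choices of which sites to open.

Open {A}: assign each demand point to its cheapest open site.
  #1→A 7×14=98, #2→A 10×11=110, #3→A 2×3=6, #4→A 5×3=15, #5→A 13×10=130
  link cost 359, fixed 43 → total 402.
Compare {A, B}: link cost 317 + fixed 160 = 477.
Compare {B}: link cost 376 + fixed 117 = 493.

402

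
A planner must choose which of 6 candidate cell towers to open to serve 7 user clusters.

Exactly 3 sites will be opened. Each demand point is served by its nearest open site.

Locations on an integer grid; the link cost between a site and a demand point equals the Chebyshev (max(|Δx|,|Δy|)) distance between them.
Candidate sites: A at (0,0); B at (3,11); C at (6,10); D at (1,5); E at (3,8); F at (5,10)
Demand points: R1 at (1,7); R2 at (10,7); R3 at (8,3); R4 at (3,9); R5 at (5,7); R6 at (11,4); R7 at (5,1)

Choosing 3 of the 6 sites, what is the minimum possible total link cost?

24

Open {C, D, E}.
  R1→D 2, R2→C 4, R3→E 5, R4→E 1, R5→E 2, R6→C 6, R7→D 4  ⇒ total 24.
Compare {A, C, E}: total 25.
Compare {D, E, F}: total 25.
No size-3 selection does better; minimum is 24.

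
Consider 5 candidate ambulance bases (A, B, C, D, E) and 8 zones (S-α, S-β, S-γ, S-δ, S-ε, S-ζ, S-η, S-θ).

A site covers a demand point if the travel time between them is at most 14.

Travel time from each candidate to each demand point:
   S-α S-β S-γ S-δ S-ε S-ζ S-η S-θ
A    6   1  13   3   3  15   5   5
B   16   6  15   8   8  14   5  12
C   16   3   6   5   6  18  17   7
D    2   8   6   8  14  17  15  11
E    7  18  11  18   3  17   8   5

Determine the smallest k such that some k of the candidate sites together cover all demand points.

2

Coverage sets (demand points within 14 of each site):
  A: {S-α, S-β, S-γ, S-δ, S-ε, S-η, S-θ}
  B: {S-β, S-δ, S-ε, S-ζ, S-η, S-θ}
  C: {S-β, S-γ, S-δ, S-ε, S-θ}
  D: {S-α, S-β, S-γ, S-δ, S-ε, S-θ}
  E: {S-α, S-γ, S-ε, S-η, S-θ}
No single site covers all 8 demand points.
But {A, B} covers everything, so the minimum is 2.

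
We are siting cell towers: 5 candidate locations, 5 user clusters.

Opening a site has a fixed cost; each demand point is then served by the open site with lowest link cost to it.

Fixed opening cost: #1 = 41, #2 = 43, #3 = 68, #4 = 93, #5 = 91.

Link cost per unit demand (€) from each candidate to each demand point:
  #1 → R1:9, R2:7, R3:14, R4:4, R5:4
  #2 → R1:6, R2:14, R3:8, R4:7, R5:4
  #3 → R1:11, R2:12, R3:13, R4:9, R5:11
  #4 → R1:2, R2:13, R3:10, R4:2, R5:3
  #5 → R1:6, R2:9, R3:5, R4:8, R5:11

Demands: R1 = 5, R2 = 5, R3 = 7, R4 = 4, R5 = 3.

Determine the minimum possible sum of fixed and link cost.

233

Open {#1, #2}: assign each demand point to its cheapest open site.
  R1→#2 5×6=30, R2→#1 5×7=35, R3→#2 7×8=56, R4→#1 4×4=16, R5→#1 3×4=12
  link cost 149, fixed 84 → total 233.
Compare {#2}: link cost 196 + fixed 43 = 239.
Compare {#1}: link cost 206 + fixed 41 = 247.
Compare {#4}: link cost 162 + fixed 93 = 255.
All other subsets cost ≥ 239. Minimum total cost: 233.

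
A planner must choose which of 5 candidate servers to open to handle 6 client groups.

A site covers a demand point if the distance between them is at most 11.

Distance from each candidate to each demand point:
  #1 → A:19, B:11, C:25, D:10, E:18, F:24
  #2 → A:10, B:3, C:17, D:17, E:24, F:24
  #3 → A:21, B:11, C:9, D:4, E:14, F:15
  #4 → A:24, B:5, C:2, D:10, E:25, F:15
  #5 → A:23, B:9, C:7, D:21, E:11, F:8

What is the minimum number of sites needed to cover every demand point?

Coverage sets (demand points within 11 of each site):
  #1: {B, D}
  #2: {A, B}
  #3: {B, C, D}
  #4: {B, C, D}
  #5: {B, C, E, F}
No 2 sites suffice: every size-2 union leaves at least one demand point uncovered.
But {#1, #2, #5} covers everything, so the minimum is 3.

3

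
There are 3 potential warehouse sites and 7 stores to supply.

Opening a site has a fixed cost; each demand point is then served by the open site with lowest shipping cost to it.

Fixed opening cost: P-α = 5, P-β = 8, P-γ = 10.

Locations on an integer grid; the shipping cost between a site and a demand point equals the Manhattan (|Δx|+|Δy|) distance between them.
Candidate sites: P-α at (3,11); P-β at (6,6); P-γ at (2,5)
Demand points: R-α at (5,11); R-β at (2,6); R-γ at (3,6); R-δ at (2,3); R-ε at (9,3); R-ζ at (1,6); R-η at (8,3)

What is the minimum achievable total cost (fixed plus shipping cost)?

Open {P-α, P-γ}: assign each demand point to its cheapest open site.
  R-α→P-α 2, R-β→P-γ 1, R-γ→P-γ 2, R-δ→P-γ 2, R-ε→P-γ 9, R-ζ→P-γ 2, R-η→P-γ 8
  shipping cost 26, fixed 15 → total 41.
Compare {P-β, P-γ}: shipping cost 24 + fixed 18 = 42.
Compare {P-γ}: shipping cost 33 + fixed 10 = 43.
Compare {P-α, P-β, P-γ}: shipping cost 20 + fixed 23 = 43.
All other subsets cost ≥ 42. Minimum total cost: 41.

41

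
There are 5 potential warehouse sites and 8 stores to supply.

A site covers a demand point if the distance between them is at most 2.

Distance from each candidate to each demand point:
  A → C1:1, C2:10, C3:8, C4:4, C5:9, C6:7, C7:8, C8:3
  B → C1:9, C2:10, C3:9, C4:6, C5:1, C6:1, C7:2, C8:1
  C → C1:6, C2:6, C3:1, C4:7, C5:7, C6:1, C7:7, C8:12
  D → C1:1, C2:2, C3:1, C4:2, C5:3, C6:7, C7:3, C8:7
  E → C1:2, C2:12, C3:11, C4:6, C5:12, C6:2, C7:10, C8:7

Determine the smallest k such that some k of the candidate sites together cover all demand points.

Coverage sets (demand points within 2 of each site):
  A: {C1}
  B: {C5, C6, C7, C8}
  C: {C3, C6}
  D: {C1, C2, C3, C4}
  E: {C1, C6}
No single site covers all 8 demand points.
But {B, D} covers everything, so the minimum is 2.

2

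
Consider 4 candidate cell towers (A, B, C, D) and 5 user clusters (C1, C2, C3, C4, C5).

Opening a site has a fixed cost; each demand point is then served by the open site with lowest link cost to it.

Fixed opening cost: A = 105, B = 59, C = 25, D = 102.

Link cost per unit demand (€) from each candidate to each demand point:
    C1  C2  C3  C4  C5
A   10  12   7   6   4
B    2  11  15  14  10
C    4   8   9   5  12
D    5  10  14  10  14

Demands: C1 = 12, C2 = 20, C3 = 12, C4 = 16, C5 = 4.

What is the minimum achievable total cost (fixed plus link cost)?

Open {C}: assign each demand point to its cheapest open site.
  C1→C 12×4=48, C2→C 20×8=160, C3→C 12×9=108, C4→C 16×5=80, C5→C 4×12=48
  link cost 444, fixed 25 → total 469.
Compare {B, C}: link cost 412 + fixed 84 = 496.
Compare {A, C}: link cost 388 + fixed 130 = 518.
Compare {A, B, C}: link cost 364 + fixed 189 = 553.
All other subsets cost ≥ 496. Minimum total cost: 469.

469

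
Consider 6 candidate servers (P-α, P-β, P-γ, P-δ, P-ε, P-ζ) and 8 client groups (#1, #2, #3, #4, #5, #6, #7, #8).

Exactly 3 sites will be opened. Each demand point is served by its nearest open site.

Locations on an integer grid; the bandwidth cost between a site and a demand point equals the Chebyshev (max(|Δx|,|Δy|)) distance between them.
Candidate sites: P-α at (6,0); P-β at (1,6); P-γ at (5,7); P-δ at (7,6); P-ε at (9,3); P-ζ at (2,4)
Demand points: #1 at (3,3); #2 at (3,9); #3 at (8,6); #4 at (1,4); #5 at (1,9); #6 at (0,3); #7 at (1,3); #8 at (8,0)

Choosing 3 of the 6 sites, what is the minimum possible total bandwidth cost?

Open {P-α, P-γ, P-ζ}.
  #1→P-ζ 1, #2→P-γ 2, #3→P-γ 3, #4→P-ζ 1, #5→P-γ 4, #6→P-ζ 2, #7→P-ζ 1, #8→P-α 2  ⇒ total 16.
Compare {P-α, P-δ, P-ζ}: total 17.
Compare {P-β, P-ε, P-ζ}: total 17.
No size-3 selection does better; minimum is 16.

16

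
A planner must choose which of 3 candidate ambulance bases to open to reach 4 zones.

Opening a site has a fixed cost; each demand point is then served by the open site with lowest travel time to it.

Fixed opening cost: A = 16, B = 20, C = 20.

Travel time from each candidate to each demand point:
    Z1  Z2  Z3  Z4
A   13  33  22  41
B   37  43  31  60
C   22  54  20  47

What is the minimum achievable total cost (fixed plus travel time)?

125

Open {A}: assign each demand point to its cheapest open site.
  Z1→A 13, Z2→A 33, Z3→A 22, Z4→A 41
  travel time 109, fixed 16 → total 125.
Compare {A, C}: travel time 107 + fixed 36 = 143.
Compare {A, B}: travel time 109 + fixed 36 = 145.
Compare {C}: travel time 143 + fixed 20 = 163.
All other subsets cost ≥ 143. Minimum total cost: 125.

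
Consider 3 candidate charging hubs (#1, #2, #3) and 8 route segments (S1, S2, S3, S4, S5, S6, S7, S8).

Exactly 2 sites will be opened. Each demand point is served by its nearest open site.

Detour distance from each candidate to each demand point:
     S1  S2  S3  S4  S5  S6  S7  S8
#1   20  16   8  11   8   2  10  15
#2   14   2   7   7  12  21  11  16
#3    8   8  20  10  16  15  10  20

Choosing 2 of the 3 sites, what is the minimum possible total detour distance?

Open {#1, #2}.
  S1→#2 14, S2→#2 2, S3→#2 7, S4→#2 7, S5→#1 8, S6→#1 2, S7→#1 10, S8→#1 15  ⇒ total 65.
Compare {#1, #3}: total 69.
Compare {#2, #3}: total 77.

65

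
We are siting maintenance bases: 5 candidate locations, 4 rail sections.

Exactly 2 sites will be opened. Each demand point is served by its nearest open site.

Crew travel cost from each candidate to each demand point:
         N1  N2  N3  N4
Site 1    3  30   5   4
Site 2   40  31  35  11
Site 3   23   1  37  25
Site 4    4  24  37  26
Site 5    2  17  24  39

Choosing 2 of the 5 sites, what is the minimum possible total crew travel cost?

13

Open {Site 1, Site 3}.
  N1→Site 1 3, N2→Site 3 1, N3→Site 1 5, N4→Site 1 4  ⇒ total 13.
Compare {Site 1, Site 5}: total 28.
Compare {Site 1, Site 4}: total 36.
No size-2 selection does better; minimum is 13.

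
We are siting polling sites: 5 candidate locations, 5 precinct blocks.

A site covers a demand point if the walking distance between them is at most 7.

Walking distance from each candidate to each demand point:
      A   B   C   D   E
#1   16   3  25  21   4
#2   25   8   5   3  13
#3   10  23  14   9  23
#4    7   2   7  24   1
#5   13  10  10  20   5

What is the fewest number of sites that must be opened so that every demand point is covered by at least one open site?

Coverage sets (demand points within 7 of each site):
  #1: {B, E}
  #2: {C, D}
  #3: {}
  #4: {A, B, C, E}
  #5: {E}
No single site covers all 5 demand points.
But {#2, #4} covers everything, so the minimum is 2.

2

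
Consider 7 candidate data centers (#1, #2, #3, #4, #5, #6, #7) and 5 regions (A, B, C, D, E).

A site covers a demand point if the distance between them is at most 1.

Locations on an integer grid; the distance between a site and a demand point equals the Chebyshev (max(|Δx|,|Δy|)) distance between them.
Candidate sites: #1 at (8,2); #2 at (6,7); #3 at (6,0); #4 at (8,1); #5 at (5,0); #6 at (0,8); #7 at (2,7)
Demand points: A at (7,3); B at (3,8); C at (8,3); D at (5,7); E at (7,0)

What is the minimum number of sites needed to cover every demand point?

4

Coverage sets (demand points within 1 of each site):
  #1: {A, C}
  #2: {D}
  #3: {E}
  #4: {E}
  #5: {}
  #6: {}
  #7: {B}
No 3 sites suffice: every size-3 union leaves at least one demand point uncovered.
But {#1, #2, #3, #7} covers everything, so the minimum is 4.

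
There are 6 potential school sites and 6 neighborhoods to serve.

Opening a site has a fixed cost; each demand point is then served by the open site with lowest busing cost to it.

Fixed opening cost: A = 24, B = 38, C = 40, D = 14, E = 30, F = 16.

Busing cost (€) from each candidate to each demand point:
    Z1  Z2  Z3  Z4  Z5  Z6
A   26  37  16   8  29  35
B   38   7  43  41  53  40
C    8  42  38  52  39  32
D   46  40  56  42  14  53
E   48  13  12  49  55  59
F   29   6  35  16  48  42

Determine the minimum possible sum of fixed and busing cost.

159

Open {A, D, F}: assign each demand point to its cheapest open site.
  Z1→A 26, Z2→F 6, Z3→A 16, Z4→A 8, Z5→D 14, Z6→A 35
  busing cost 105, fixed 54 → total 159.
Compare {A, F}: busing cost 120 + fixed 40 = 160.
Compare {D, F}: busing cost 142 + fixed 30 = 172.
Compare {A, D}: busing cost 136 + fixed 38 = 174.
All other subsets cost ≥ 160. Minimum total cost: 159.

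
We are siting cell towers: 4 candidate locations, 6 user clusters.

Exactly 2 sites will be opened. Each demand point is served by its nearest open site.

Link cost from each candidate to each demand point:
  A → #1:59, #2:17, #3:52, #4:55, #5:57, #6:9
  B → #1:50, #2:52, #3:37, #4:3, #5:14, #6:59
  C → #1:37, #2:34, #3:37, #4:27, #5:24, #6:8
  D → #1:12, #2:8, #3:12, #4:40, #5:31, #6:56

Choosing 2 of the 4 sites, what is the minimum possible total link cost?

91

Open {C, D}.
  #1→D 12, #2→D 8, #3→D 12, #4→C 27, #5→C 24, #6→C 8  ⇒ total 91.
Compare {B, D}: total 105.
Compare {A, D}: total 112.
No size-2 selection does better; minimum is 91.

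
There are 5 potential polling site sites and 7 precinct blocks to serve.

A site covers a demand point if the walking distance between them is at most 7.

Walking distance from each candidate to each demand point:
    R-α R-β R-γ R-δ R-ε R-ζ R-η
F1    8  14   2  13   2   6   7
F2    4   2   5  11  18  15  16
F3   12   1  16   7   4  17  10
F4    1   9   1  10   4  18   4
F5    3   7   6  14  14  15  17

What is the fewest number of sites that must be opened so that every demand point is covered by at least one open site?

3

Coverage sets (demand points within 7 of each site):
  F1: {R-γ, R-ε, R-ζ, R-η}
  F2: {R-α, R-β, R-γ}
  F3: {R-β, R-δ, R-ε}
  F4: {R-α, R-γ, R-ε, R-η}
  F5: {R-α, R-β, R-γ}
No 2 sites suffice: every size-2 union leaves at least one demand point uncovered.
But {F1, F2, F3} covers everything, so the minimum is 3.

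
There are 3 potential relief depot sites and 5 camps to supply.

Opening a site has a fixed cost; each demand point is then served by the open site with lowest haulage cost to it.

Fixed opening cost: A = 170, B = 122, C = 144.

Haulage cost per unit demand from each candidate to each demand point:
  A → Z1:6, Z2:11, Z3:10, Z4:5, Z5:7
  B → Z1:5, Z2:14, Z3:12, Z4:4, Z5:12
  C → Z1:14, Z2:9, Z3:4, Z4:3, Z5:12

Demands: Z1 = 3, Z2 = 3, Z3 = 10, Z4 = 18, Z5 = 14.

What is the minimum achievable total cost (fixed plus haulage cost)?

Open {C}: assign each demand point to its cheapest open site.
  Z1→C 3×14=42, Z2→C 3×9=27, Z3→C 10×4=40, Z4→C 18×3=54, Z5→C 14×12=168
  haulage cost 331, fixed 144 → total 475.
Compare {A}: haulage cost 339 + fixed 170 = 509.
Compare {B}: haulage cost 417 + fixed 122 = 539.
Compare {A, C}: haulage cost 237 + fixed 314 = 551.
All other subsets cost ≥ 509. Minimum total cost: 475.

475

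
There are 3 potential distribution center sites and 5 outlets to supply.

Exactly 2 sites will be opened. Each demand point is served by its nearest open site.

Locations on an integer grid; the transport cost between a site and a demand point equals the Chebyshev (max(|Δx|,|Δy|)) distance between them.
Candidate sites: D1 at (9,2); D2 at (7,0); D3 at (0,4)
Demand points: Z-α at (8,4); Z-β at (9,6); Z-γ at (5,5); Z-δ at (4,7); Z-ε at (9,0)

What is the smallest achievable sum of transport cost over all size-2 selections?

Open {D1, D3}.
  Z-α→D1 2, Z-β→D1 4, Z-γ→D1 4, Z-δ→D3 4, Z-ε→D1 2  ⇒ total 16.
Compare {D1, D2}: total 17.
Compare {D2, D3}: total 21.

16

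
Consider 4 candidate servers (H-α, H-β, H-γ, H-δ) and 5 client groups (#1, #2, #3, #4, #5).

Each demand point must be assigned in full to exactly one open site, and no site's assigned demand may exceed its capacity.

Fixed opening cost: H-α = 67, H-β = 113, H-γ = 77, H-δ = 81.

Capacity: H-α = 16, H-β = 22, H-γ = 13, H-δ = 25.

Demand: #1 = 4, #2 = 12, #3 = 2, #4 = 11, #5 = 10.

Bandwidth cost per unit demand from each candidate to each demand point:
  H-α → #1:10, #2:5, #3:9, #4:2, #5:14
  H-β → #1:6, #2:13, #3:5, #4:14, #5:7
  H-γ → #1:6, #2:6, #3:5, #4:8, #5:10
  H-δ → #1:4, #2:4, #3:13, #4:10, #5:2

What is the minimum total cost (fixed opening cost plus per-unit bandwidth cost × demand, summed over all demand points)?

304

Open {H-α, H-δ}; cheapest assignment that respects the capacities:
  H-α (cap 16, load 15): #1, #4 — cost 4×10 + 11×2 = 62
  H-δ (cap 25, load 24): #2, #3, #5 — cost 12×4 + 2×13 + 10×2 = 94
  Shipping 156, fixed 148 → total 304.
  Any other capacity-feasible assignment to {H-α, H-δ} ships for at least 156.
Compare {H-α, H-γ, H-δ}: its best feasible assignment gives total 349.
Compare {H-α, H-β, H-δ}: its best feasible assignment gives total 385.
Every other set of open sites that can feasibly serve all demand totals ≥ 349 even under its best assignment. Minimum: 304.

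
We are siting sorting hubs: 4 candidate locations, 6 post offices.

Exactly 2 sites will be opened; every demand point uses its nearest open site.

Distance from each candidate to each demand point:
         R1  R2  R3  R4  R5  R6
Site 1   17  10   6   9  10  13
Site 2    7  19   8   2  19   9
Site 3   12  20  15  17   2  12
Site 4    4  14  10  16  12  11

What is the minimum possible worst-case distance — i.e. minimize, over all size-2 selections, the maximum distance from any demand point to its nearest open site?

Open {Site 1, Site 2}.
  Farthest demand point is R2 at distance 10 (to Site 1); all others are ≤ 10.
With {Site 1, Site 4} the worst case is 11.
With {Site 1, Site 3} the worst case is 12.
No size-2 selection achieves below 10.

10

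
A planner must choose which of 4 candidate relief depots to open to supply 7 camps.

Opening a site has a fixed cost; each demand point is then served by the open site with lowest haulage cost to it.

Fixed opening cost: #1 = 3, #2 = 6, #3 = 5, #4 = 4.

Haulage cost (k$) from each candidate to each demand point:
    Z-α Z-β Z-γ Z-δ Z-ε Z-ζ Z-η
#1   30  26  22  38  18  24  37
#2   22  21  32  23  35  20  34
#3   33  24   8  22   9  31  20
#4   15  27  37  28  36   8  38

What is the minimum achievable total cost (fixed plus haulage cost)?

Open {#3, #4}: assign each demand point to its cheapest open site.
  Z-α→#4 15, Z-β→#3 24, Z-γ→#3 8, Z-δ→#3 22, Z-ε→#3 9, Z-ζ→#4 8, Z-η→#3 20
  haulage cost 106, fixed 9 → total 115.
Compare {#1, #3, #4}: haulage cost 106 + fixed 12 = 118.
Compare {#2, #3, #4}: haulage cost 103 + fixed 15 = 118.
Compare {#1, #2, #3, #4}: haulage cost 103 + fixed 18 = 121.
All other subsets cost ≥ 118. Minimum total cost: 115.

115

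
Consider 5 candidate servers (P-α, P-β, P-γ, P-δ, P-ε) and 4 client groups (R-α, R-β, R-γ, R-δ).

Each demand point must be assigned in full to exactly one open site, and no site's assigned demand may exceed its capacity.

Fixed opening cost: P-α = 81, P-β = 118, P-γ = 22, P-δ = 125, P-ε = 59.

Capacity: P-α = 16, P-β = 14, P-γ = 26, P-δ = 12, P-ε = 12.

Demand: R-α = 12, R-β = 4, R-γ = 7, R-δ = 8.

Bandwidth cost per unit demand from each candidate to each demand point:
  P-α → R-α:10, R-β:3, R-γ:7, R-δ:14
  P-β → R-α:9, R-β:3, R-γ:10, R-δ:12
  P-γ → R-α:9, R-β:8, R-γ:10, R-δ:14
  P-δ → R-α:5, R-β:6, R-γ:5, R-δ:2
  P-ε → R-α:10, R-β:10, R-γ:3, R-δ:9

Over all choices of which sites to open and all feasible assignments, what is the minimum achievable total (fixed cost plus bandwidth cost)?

Open {P-γ, P-ε}; cheapest assignment that respects the capacities:
  P-γ (cap 26, load 24): R-α, R-β, R-δ — cost 12×9 + 4×8 + 8×14 = 252
  P-ε (cap 12, load 7): R-γ — cost 7×3 = 21
  Shipping 273, fixed 81 → total 354.
  Any other capacity-feasible assignment to {P-γ, P-ε} ships for at least 273.
Compare {P-γ, P-δ}: its best feasible assignment gives total 365.
Compare {P-γ, P-δ, P-ε}: its best feasible assignment gives total 375.
Every other set of open sites that can feasibly serve all demand totals ≥ 365 even under its best assignment. Minimum: 354.

354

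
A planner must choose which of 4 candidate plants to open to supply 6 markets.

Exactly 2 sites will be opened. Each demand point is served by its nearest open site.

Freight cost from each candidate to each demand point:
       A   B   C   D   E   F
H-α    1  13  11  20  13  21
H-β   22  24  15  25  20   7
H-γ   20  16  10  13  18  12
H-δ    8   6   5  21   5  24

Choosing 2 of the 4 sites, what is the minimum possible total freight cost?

49

Open {H-γ, H-δ}.
  A→H-δ 8, B→H-δ 6, C→H-δ 5, D→H-γ 13, E→H-δ 5, F→H-γ 12  ⇒ total 49.
Compare {H-β, H-δ}: total 52.
Compare {H-α, H-δ}: total 58.
No size-2 selection does better; minimum is 49.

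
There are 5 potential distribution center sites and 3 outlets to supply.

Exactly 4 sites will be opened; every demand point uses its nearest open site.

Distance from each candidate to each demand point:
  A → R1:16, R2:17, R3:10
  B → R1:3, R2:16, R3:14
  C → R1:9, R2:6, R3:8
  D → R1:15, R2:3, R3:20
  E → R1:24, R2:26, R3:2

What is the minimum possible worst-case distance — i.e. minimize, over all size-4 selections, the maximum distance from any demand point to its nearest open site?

3

Open {A, B, D, E}.
  Farthest demand point is R1 at distance 3 (to B); all others are ≤ 3.
With {B, C, D, E} the worst case is 3.
With {A, B, C, E} the worst case is 6.
No size-4 selection achieves below 3.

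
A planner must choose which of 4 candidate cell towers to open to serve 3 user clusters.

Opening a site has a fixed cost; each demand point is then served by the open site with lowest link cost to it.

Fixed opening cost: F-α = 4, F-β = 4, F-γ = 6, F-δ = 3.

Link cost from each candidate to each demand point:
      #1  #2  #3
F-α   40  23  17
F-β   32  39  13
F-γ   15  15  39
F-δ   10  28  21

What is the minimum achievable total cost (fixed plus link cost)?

51

Open {F-β, F-γ, F-δ}: assign each demand point to its cheapest open site.
  #1→F-δ 10, #2→F-γ 15, #3→F-β 13
  link cost 38, fixed 13 → total 51.
Compare {F-β, F-γ}: link cost 43 + fixed 10 = 53.
Compare {F-γ, F-δ}: link cost 46 + fixed 9 = 55.
Compare {F-α, F-γ, F-δ}: link cost 42 + fixed 13 = 55.
All other subsets cost ≥ 53. Minimum total cost: 51.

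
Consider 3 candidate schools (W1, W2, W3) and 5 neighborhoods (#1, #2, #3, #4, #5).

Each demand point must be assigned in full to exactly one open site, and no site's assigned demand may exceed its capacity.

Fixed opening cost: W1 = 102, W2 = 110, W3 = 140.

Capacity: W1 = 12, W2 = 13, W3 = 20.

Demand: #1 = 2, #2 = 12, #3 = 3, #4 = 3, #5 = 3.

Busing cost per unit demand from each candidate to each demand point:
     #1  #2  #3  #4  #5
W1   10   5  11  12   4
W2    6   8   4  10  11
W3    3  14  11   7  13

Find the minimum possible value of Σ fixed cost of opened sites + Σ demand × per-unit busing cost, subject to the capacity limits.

359

Open {W1, W2}; cheapest assignment that respects the capacities:
  W1 (cap 12, load 12): #2 — cost 12×5 = 60
  W2 (cap 13, load 11): #1, #3, #4, #5 — cost 2×6 + 3×4 + 3×10 + 3×11 = 87
  Shipping 147, fixed 212 → total 359.
  Any other capacity-feasible assignment to {W1, W2} ships for at least 147.
Compare {W1, W3}: its best feasible assignment gives total 401.
Compare {W2, W3}: its best feasible assignment gives total 445.
Every other set of open sites that can feasibly serve all demand totals ≥ 401 even under its best assignment. Minimum: 359.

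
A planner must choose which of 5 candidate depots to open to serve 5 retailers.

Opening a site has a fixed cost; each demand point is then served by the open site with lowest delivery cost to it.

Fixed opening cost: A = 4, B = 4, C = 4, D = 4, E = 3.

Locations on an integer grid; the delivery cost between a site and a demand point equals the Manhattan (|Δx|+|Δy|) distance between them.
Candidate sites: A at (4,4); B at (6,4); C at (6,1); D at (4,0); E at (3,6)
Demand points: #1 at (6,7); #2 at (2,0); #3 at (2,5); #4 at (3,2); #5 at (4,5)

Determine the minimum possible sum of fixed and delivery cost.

20

Open {D, E}: assign each demand point to its cheapest open site.
  #1→E 4, #2→D 2, #3→E 2, #4→D 3, #5→E 2
  delivery cost 13, fixed 7 → total 20.
Compare {A}: delivery cost 18 + fixed 4 = 22.
Compare {E}: delivery cost 19 + fixed 3 = 22.
Compare {A, D}: delivery cost 14 + fixed 8 = 22.
All other subsets cost ≥ 22. Minimum total cost: 20.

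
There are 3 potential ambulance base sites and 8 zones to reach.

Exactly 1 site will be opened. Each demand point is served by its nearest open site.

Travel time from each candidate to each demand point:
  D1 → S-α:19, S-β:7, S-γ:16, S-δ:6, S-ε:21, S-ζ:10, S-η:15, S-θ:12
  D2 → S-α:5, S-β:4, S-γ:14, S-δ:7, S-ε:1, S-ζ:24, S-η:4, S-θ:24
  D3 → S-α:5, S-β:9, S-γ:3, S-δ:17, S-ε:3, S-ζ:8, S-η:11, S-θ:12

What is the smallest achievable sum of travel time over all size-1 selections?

68

Open {D3}.
  S-α→D3 5, S-β→D3 9, S-γ→D3 3, S-δ→D3 17, S-ε→D3 3, S-ζ→D3 8, S-η→D3 11, S-θ→D3 12  ⇒ total 68.
Compare {D2}: total 83.
Compare {D1}: total 106.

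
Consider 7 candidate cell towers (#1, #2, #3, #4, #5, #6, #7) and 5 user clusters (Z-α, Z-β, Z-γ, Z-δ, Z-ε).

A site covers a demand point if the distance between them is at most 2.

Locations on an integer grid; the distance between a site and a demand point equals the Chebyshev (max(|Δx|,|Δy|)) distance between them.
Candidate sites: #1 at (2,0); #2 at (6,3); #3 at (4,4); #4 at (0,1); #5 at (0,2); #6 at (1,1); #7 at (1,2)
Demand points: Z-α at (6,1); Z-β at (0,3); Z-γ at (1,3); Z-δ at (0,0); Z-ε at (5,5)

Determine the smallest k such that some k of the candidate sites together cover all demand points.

2

Coverage sets (demand points within 2 of each site):
  #1: {Z-δ}
  #2: {Z-α, Z-ε}
  #3: {Z-ε}
  #4: {Z-β, Z-γ, Z-δ}
  #5: {Z-β, Z-γ, Z-δ}
  #6: {Z-β, Z-γ, Z-δ}
  #7: {Z-β, Z-γ, Z-δ}
No single site covers all 5 demand points.
But {#2, #4} covers everything, so the minimum is 2.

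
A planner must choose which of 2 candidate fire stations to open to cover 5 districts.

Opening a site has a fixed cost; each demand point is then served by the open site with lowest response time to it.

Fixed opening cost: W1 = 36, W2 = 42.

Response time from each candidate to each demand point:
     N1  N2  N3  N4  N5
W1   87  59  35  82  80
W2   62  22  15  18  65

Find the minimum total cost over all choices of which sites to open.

224

Open {W2}: assign each demand point to its cheapest open site.
  N1→W2 62, N2→W2 22, N3→W2 15, N4→W2 18, N5→W2 65
  response time 182, fixed 42 → total 224.
Compare {W1, W2}: response time 182 + fixed 78 = 260.
Compare {W1}: response time 343 + fixed 36 = 379.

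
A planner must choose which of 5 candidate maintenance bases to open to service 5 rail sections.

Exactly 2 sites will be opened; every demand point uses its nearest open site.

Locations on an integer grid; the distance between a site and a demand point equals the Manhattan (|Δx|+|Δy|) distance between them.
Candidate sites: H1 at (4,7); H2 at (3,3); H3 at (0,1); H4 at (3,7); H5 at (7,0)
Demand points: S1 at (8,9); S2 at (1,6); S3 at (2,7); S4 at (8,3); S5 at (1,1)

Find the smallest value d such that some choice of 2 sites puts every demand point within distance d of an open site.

Open {H1, H2}.
  Farthest demand point is S1 at distance 6 (to H1); all others are ≤ 6.
With {H1, H5} the worst case is 7.
With {H2, H4} the worst case is 7.
No size-2 selection achieves below 6.

6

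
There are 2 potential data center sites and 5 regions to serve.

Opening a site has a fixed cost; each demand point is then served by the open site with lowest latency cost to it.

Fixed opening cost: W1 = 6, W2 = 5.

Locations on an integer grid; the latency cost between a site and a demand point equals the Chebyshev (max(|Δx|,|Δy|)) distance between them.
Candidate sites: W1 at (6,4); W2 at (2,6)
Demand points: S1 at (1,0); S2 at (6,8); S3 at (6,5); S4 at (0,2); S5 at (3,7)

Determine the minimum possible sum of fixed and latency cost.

24

Open {W2}: assign each demand point to its cheapest open site.
  S1→W2 6, S2→W2 4, S3→W2 4, S4→W2 4, S5→W2 1
  latency cost 19, fixed 5 → total 24.
Compare {W1}: latency cost 19 + fixed 6 = 25.
Compare {W1, W2}: latency cost 15 + fixed 11 = 26.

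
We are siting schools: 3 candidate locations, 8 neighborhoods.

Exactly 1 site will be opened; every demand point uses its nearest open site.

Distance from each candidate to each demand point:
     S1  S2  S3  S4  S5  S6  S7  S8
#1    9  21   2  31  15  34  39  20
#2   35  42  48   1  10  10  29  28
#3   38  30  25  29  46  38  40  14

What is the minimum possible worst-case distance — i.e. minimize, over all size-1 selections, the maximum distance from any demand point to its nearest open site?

39

Open {#1}.
  Farthest demand point is S7 at distance 39 (to #1); all others are ≤ 39.
With {#3} the worst case is 46.
With {#2} the worst case is 48.
No size-1 selection achieves below 39.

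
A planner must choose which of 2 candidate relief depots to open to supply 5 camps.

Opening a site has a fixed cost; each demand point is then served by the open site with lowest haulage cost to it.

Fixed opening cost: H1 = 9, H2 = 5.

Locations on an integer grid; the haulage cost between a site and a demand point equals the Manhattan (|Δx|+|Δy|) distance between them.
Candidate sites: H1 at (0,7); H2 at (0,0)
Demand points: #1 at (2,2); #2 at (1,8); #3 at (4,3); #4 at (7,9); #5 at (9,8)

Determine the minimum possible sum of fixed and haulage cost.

45

Open {H1}: assign each demand point to its cheapest open site.
  #1→H1 7, #2→H1 2, #3→H1 8, #4→H1 9, #5→H1 10
  haulage cost 36, fixed 9 → total 45.
Compare {H1, H2}: haulage cost 32 + fixed 14 = 46.
Compare {H2}: haulage cost 53 + fixed 5 = 58.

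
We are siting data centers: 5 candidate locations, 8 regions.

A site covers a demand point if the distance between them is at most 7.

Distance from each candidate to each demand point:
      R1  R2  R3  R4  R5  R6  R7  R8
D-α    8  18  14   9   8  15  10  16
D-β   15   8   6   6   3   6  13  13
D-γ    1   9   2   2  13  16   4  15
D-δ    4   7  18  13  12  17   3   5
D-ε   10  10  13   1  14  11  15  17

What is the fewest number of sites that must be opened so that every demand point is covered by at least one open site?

Coverage sets (demand points within 7 of each site):
  D-α: {}
  D-β: {R3, R4, R5, R6}
  D-γ: {R1, R3, R4, R7}
  D-δ: {R1, R2, R7, R8}
  D-ε: {R4}
No single site covers all 8 demand points.
But {D-β, D-δ} covers everything, so the minimum is 2.

2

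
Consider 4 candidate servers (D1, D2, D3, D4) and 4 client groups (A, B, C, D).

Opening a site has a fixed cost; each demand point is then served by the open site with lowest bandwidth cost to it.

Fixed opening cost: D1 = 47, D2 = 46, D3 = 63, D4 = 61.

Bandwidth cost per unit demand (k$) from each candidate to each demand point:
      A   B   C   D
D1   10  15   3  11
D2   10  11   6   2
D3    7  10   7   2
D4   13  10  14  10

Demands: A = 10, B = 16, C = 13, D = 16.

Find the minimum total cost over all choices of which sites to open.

Open {D1, D3}: assign each demand point to its cheapest open site.
  A→D3 10×7=70, B→D3 16×10=160, C→D1 13×3=39, D→D3 16×2=32
  bandwidth cost 301, fixed 110 → total 411.
Compare {D3}: bandwidth cost 353 + fixed 63 = 416.
Compare {D2}: bandwidth cost 386 + fixed 46 = 432.
Compare {D1, D2}: bandwidth cost 347 + fixed 93 = 440.
All other subsets cost ≥ 416. Minimum total cost: 411.

411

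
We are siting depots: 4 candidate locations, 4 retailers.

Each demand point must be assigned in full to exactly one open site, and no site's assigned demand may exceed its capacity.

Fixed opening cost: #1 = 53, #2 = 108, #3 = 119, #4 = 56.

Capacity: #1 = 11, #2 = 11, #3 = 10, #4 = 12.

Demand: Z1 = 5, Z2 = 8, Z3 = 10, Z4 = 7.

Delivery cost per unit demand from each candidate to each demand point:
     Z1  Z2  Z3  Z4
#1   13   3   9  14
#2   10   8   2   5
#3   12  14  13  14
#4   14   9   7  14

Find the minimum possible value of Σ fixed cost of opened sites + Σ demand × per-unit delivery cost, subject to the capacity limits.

429

Open {#1, #2, #4}; cheapest assignment that respects the capacities:
  #1 (cap 11, load 8): Z2 — cost 8×3 = 24
  #2 (cap 11, load 10): Z3 — cost 10×2 = 20
  #4 (cap 12, load 12): Z1, Z4 — cost 5×14 + 7×14 = 168
  Shipping 212, fixed 217 → total 429.
  Any other capacity-feasible assignment to {#1, #2, #4} ships for at least 212.
Compare {#1, #2, #3, #4}: its best feasible assignment gives total 525.
Compare {#1, #3, #4}: its best feasible assignment gives total 550.
Every other set of open sites that can feasibly serve all demand totals ≥ 525 even under its best assignment. Minimum: 429.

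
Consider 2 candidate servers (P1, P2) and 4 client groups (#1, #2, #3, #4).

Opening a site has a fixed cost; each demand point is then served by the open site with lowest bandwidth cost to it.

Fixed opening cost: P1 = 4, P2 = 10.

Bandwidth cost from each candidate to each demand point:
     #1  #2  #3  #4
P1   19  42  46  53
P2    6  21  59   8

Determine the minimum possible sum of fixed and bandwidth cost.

95

Open {P1, P2}: assign each demand point to its cheapest open site.
  #1→P2 6, #2→P2 21, #3→P1 46, #4→P2 8
  bandwidth cost 81, fixed 14 → total 95.
Compare {P2}: bandwidth cost 94 + fixed 10 = 104.
Compare {P1}: bandwidth cost 160 + fixed 4 = 164.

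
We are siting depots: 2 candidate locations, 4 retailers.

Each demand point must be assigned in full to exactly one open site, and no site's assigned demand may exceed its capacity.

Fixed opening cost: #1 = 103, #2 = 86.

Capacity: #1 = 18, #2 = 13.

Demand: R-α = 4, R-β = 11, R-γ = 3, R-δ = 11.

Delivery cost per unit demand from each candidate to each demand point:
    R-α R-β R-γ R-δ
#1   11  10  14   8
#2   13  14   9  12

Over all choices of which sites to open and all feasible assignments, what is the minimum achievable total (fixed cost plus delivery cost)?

Open {#1, #2}; cheapest assignment that respects the capacities:
  #1 (cap 18, load 18): R-α, R-β, R-γ — cost 4×11 + 11×10 + 3×14 = 196
  #2 (cap 13, load 11): R-δ — cost 11×12 = 132
  Shipping 328, fixed 189 → total 517.
  Any other capacity-feasible assignment to {#1, #2} ships for at least 328.
Total demand is 29 and no other set of sites has combined capacity ≥ 29, so {#1, #2} is the only feasible choice of open sites. Minimum: 517.

517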